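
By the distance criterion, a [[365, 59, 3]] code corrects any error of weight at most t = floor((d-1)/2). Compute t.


Code parameters: [[365, 59, 3]], distance d = 3.
Number of correctable errors = floor((d-1)/2)
= floor((3 - 1)/2)
= floor(2/2)
= 1

1


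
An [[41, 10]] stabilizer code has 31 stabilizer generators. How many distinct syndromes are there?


Each stabilizer generator gives a binary (+1 or -1) measurement outcome.
With 31 independent generators:
Total syndromes = 2^31
= 2147483648

2147483648


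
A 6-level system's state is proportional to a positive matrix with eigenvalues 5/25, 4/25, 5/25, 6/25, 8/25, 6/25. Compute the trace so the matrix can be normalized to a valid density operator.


tr(M) = sum of eigenvalues
= 5/25 + 4/25 + 5/25 + 6/25 + 8/25 + 6/25
= 34/25
= 1.3600

1.3600


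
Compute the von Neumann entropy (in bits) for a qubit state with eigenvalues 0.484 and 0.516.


S = -p*log2(p) - (1-p)*log2(1-p)
p = 0.4840, 1-p = 0.5160
= -0.4840 * log2(0.4840) - 0.5160 * log2(0.5160)
= -(-0.5067) - (-0.4926)
= 0.9993

0.9993


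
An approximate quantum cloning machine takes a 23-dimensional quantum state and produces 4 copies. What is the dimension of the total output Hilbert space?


Output space = H^(tensor 4) where dim(H) = 23
dim = 23^4
= 529 (after 2 factors)
= 12167 (after 3 factors)
= 279841 (after 4 factors)
= 279841

279841


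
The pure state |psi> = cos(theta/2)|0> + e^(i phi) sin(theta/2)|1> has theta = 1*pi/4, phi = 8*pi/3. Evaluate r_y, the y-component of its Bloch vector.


theta = 0.7854, phi = 8.3776
r_y = sin(theta)*sin(phi) = 0.7071 * 0.8660
r_y = 0.6124

0.6124


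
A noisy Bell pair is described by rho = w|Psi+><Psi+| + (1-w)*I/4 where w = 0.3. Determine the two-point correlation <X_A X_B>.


|Psi+> = (|01> + |10>)/sqrt(2)
For the pure Bell state, <X_A X_B> = +1 (Bell-state Pauli correlator).
The maximally-mixed part I/4 has tr(I/4 * P tensor P) = 0 for any traceless Pauli P.
So <X_A X_B>_rho = w * (+1) + (1 - w) * 0
= 0.3 * (+1)
= 0.3000

0.3000


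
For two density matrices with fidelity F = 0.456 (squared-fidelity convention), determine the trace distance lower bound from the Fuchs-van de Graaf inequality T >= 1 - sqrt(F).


Fuchs-van de Graaf (squared-fidelity convention): 1 - sqrt(F) <= T <= sqrt(1 - F).
Lower bound: T >= 1 - sqrt(F)
sqrt(F) = sqrt(0.456) = 0.6753
T >= 1 - 0.6753
T >= 0.3247

0.3247


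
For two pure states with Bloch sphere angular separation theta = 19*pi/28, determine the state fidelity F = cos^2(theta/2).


For states separated by angle theta on Bloch sphere:
F = cos^2(theta/2)
theta = 19*pi/28 = 2.1318
theta/2 = 1.0659
cos(theta/2) = 0.4837
F = 0.2340

0.2340


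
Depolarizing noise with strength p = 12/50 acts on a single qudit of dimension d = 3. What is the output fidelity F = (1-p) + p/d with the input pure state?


F = (1-p) + p/d
= (1 - 0.2400) + 0.2400/3
= 0.7600 + 0.0800
= 0.8400

0.8400


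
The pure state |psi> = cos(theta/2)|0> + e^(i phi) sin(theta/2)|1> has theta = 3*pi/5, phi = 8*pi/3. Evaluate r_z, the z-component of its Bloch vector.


theta = 1.8850, phi = 8.3776
r_z = cos(theta) = -0.3090

-0.3090


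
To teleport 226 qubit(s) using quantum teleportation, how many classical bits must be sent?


Quantum teleportation requires 2 classical bits per qubit teleported.
226 qubit(s) -> 2 * 226 = 452 classical bits

452


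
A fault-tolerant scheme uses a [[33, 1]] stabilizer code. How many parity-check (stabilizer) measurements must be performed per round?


For an [[n,k]] stabilizer code:
Number of stabilizer generators = n - k
= 33 - 1
= 32

32


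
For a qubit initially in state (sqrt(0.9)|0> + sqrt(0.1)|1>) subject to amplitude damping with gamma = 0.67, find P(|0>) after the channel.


For amplitude damping with parameter gamma on state sqrt(a)|0> + sqrt(b)|1>:
alpha^2 = 0.9, beta^2 = 0.1
P(|0>) = alpha^2 + gamma * beta^2
= 0.9 + 0.67 * 0.1
= 0.9 + 0.0670
= 0.9670

0.9670


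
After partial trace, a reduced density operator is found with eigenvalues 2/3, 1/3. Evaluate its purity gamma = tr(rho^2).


tr(rho^2) = sum of eigenvalues squared
= (2/3)^2 + (1/3)^2
= (4 + 1) / 9
= 5/9
= 0.5556

0.5556


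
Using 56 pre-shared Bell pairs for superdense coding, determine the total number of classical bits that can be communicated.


Superdense coding allows 2 classical bits per shared entangled pair.
56 pair(s) -> 2 * 56 = 112 classical bits

112


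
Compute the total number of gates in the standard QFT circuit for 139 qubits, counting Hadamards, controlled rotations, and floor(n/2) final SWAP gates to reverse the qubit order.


Hadamard gates: 139
Controlled rotations: n*(n-1)/2 = 139*138/2 = 9591
SWAP gates: floor(n/2) = floor(139/2) = 69
Total = 139 + 9591 + 69
= 9799

9799


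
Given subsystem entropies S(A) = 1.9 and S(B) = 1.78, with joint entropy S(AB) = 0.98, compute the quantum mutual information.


I(A:B) = S(A) + S(B) - S(AB)
= 1.9 + 1.78 - 0.98
= 2.7000

2.7000


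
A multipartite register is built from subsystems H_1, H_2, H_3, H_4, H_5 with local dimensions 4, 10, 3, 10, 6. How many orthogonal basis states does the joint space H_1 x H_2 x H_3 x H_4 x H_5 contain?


dim(H_1 x H_2 x H_3 x H_4 x H_5) = 4 * 10 * 3 * 10 * 6
= 40 * 3 * 10 * 6
= 120 * 10 * 6
= 1200 * 6
= 7200

7200


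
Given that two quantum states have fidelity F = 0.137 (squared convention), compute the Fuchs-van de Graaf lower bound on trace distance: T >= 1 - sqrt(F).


Fuchs-van de Graaf (squared-fidelity convention): 1 - sqrt(F) <= T <= sqrt(1 - F).
Lower bound: T >= 1 - sqrt(F)
sqrt(F) = sqrt(0.137) = 0.3701
T >= 1 - 0.3701
T >= 0.6299

0.6299


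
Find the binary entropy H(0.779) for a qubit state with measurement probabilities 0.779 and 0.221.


S = -p*log2(p) - (1-p)*log2(1-p)
p = 0.7790, 1-p = 0.2210
= -0.7790 * log2(0.7790) - 0.2210 * log2(0.2210)
= -(-0.2807) - (-0.4813)
= 0.7620

0.7620


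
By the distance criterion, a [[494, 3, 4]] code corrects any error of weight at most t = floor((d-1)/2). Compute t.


Code parameters: [[494, 3, 4]], distance d = 4.
Number of correctable errors = floor((d-1)/2)
= floor((4 - 1)/2)
= floor(3/2)
= 1

1


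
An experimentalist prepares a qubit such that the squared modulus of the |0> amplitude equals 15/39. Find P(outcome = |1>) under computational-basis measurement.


|alpha|^2 = 15/39 = 0.3846
|beta|^2 = 1 - 15/39 = 24/39 = 0.6154
P(|1>) = |beta|^2 = 0.6154

0.6154


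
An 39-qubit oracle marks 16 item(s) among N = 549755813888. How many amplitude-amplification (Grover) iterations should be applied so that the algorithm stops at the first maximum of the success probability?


After j Grover iterations the success probability is P(j) = sin^2((2j+1)*theta), where sin(theta) = sqrt(k/N).
N = 2^39 = 549755813888, k = 16
sin(theta) = sqrt(k/N) = 5.394796609e-06
theta = arcsin(sqrt(k/N)) = 5.394796609e-06 rad
P(j) reaches its first maximum when (2j+1)*theta is as close as possible to pi/2, i.e. j = round(pi/(4*theta) - 1/2).
pi/(4*theta) - 1/2 = 145583.8881
(For comparison, the common estimate pi/4 * sqrt(N/k) = 145584.3881; the exact maximiser is used here.)
Optimal iterations = 145584

145584


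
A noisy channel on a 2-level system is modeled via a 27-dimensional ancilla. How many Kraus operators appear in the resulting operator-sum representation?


Tracing out the environment in an orthonormal basis {|i>_E} gives Kraus operators K_i = <i|_E U |0>_E.
Number of Kraus operators = dim(H_env) = d_env
= 27

27


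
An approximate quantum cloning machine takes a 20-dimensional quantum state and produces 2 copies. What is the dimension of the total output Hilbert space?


Output space = H^(tensor 2) where dim(H) = 20
dim = 20^2
= 400

400


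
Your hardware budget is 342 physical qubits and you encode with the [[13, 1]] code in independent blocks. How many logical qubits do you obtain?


Each code block uses 13 physical qubits for 1 logical qubit(s).
Number of complete blocks = floor(342 / 13) = 26
Logical qubits = 26 * 1
= 26

26


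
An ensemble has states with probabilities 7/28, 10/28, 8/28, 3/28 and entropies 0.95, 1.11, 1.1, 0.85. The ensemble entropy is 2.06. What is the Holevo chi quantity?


chi = S(rho) - sum_i p_i * S(rho_i)
Weighted entropy = 7/28 * 0.95 + 10/28 * 1.11 + 8/28 * 1.1 + 3/28 * 0.85
= 1.0393
chi = 2.06 - 1.0393
= 1.0207

1.0207


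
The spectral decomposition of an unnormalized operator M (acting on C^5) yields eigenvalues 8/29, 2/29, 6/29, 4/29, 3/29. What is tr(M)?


tr(M) = sum of eigenvalues
= 8/29 + 2/29 + 6/29 + 4/29 + 3/29
= 23/29
= 0.7931

0.7931


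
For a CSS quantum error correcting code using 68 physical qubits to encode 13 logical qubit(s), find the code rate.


Code rate R = k/n
= 13/68
= 0.1912

0.1912


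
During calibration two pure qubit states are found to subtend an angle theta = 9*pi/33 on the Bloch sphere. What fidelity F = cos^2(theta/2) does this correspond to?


For states separated by angle theta on Bloch sphere:
F = cos^2(theta/2)
theta = 9*pi/33 = 0.8568
theta/2 = 0.4284
cos(theta/2) = 0.9096
F = 0.8274

0.8274


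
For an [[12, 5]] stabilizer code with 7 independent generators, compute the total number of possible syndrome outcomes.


Each stabilizer generator gives a binary (+1 or -1) measurement outcome.
With 7 independent generators:
Total syndromes = 2^7
= 128

128


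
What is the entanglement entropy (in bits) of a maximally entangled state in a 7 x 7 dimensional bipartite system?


For a maximally entangled state in d x d:
S = log2(d) = log2(7)
= 2.8074

2.8074


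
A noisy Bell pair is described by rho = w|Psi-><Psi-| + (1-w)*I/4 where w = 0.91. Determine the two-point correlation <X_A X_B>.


|Psi-> = (|01> - |10>)/sqrt(2)
For the pure Bell state, <X_A X_B> = -1 (Bell-state Pauli correlator).
The maximally-mixed part I/4 has tr(I/4 * P tensor P) = 0 for any traceless Pauli P.
So <X_A X_B>_rho = w * (-1) + (1 - w) * 0
= 0.91 * (-1)
= -0.9100

-0.9100


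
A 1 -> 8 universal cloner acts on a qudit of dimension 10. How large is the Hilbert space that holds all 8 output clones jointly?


Output space = H^(tensor 8) where dim(H) = 10
dim = 10^8
= 100 (after 2 factors)
= 1000 (after 3 factors)
= 10000 (after 4 factors)
= 100000 (after 5 factors)
= 1000000 (after 6 factors)
= 10000000 (after 7 factors)
= 100000000 (after 8 factors)
= 100000000

100000000


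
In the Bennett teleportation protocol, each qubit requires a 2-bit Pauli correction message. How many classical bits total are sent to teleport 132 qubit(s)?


Quantum teleportation requires 2 classical bits per qubit teleported.
132 qubit(s) -> 2 * 132 = 264 classical bits

264


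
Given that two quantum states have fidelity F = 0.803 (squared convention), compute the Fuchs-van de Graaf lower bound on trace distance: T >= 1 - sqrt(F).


Fuchs-van de Graaf (squared-fidelity convention): 1 - sqrt(F) <= T <= sqrt(1 - F).
Lower bound: T >= 1 - sqrt(F)
sqrt(F) = sqrt(0.803) = 0.8961
T >= 1 - 0.8961
T >= 0.1039

0.1039


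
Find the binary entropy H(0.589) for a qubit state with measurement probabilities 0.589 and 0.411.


S = -p*log2(p) - (1-p)*log2(1-p)
p = 0.5890, 1-p = 0.4110
= -0.5890 * log2(0.5890) - 0.4110 * log2(0.4110)
= -(-0.4498) - (-0.5272)
= 0.9770

0.9770


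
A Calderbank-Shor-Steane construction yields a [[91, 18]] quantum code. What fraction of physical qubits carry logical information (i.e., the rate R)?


Code rate R = k/n
= 18/91
= 0.1978

0.1978


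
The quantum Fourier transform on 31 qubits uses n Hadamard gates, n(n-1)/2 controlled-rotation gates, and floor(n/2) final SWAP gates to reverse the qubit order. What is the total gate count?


Hadamard gates: 31
Controlled rotations: n*(n-1)/2 = 31*30/2 = 465
SWAP gates: floor(n/2) = floor(31/2) = 15
Total = 31 + 465 + 15
= 511

511


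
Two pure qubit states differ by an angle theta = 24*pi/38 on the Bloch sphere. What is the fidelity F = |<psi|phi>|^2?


For states separated by angle theta on Bloch sphere:
F = cos^2(theta/2)
theta = 24*pi/38 = 1.9842
theta/2 = 0.9921
cos(theta/2) = 0.5469
F = 0.2992

0.2992


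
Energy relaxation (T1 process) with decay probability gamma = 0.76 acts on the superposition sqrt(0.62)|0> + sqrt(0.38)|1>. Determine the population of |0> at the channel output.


For amplitude damping with parameter gamma on state sqrt(a)|0> + sqrt(b)|1>:
alpha^2 = 0.62, beta^2 = 0.38
P(|0>) = alpha^2 + gamma * beta^2
= 0.62 + 0.76 * 0.38
= 0.62 + 0.2888
= 0.9088

0.9088


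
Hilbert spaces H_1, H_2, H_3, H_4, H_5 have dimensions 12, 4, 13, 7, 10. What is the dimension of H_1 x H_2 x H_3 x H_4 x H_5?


dim(H_1 x H_2 x H_3 x H_4 x H_5) = 12 * 4 * 13 * 7 * 10
= 48 * 13 * 7 * 10
= 624 * 7 * 10
= 4368 * 10
= 43680

43680


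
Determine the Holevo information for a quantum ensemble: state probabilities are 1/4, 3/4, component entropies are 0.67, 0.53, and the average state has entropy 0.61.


chi = S(rho) - sum_i p_i * S(rho_i)
Weighted entropy = 1/4 * 0.67 + 3/4 * 0.53
= 0.5650
chi = 0.61 - 0.5650
= 0.0450

0.0450


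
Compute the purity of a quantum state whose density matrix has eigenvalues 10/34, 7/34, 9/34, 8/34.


tr(rho^2) = sum of eigenvalues squared
= (10/34)^2 + (7/34)^2 + (9/34)^2 + (8/34)^2
= (100 + 49 + 81 + 64) / 1156
= 294/1156
= 0.2543

0.2543


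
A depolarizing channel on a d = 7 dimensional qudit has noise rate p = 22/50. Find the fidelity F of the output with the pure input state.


F = (1-p) + p/d
= (1 - 0.4400) + 0.4400/7
= 0.5600 + 0.0629
= 0.6229

0.6229


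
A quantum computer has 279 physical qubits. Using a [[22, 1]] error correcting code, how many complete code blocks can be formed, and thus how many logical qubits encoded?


Each code block uses 22 physical qubits for 1 logical qubit(s).
Number of complete blocks = floor(279 / 22) = 12
Logical qubits = 12 * 1
= 12

12


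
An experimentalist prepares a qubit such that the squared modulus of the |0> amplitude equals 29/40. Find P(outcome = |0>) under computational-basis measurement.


|alpha|^2 = 29/40 = 0.7250
|beta|^2 = 1 - 29/40 = 11/40 = 0.2750
P(|0>) = |alpha|^2 = 0.7250

0.7250


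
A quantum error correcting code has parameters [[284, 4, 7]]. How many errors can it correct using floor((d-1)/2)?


Code parameters: [[284, 4, 7]], distance d = 7.
Number of correctable errors = floor((d-1)/2)
= floor((7 - 1)/2)
= floor(6/2)
= 3

3


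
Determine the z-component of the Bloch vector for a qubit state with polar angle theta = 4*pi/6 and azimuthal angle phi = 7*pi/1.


theta = 2.0944, phi = 21.9911
r_z = cos(theta) = -0.5000

-0.5000


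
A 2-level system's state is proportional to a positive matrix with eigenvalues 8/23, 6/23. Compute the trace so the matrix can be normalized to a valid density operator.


tr(M) = sum of eigenvalues
= 8/23 + 6/23
= 14/23
= 0.6087

0.6087


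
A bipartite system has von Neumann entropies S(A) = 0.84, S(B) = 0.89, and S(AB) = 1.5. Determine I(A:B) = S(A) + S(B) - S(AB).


I(A:B) = S(A) + S(B) - S(AB)
= 0.84 + 0.89 - 1.5
= 0.2300

0.2300


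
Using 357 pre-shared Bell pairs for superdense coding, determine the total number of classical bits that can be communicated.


Superdense coding allows 2 classical bits per shared entangled pair.
357 pair(s) -> 2 * 357 = 714 classical bits

714


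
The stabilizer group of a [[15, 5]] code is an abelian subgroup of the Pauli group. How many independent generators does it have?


For an [[n,k]] stabilizer code:
Number of stabilizer generators = n - k
= 15 - 5
= 10

10


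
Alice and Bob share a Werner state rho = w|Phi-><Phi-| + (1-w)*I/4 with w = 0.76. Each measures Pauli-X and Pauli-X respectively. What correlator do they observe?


|Phi-> = (|00> - |11>)/sqrt(2)
For the pure Bell state, <X_A X_B> = -1 (Bell-state Pauli correlator).
The maximally-mixed part I/4 has tr(I/4 * P tensor P) = 0 for any traceless Pauli P.
So <X_A X_B>_rho = w * (-1) + (1 - w) * 0
= 0.76 * (-1)
= -0.7600

-0.7600


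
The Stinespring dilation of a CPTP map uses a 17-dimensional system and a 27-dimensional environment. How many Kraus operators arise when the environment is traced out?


Tracing out the environment in an orthonormal basis {|i>_E} gives Kraus operators K_i = <i|_E U |0>_E.
Number of Kraus operators = dim(H_env) = d_env
= 27

27


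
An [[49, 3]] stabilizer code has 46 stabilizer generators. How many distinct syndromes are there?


Each stabilizer generator gives a binary (+1 or -1) measurement outcome.
With 46 independent generators:
Total syndromes = 2^46
= 70368744177664

70368744177664


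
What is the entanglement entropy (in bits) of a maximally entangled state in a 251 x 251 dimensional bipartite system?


For a maximally entangled state in d x d:
S = log2(d) = log2(251)
= 7.9715

7.9715


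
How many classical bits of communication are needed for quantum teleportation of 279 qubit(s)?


Quantum teleportation requires 2 classical bits per qubit teleported.
279 qubit(s) -> 2 * 279 = 558 classical bits

558


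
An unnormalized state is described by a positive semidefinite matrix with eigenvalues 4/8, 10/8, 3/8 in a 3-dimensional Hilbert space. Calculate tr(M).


tr(M) = sum of eigenvalues
= 4/8 + 10/8 + 3/8
= 17/8
= 2.1250

2.1250


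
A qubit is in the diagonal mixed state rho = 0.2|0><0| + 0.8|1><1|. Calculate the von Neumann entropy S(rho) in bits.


S = -p*log2(p) - (1-p)*log2(1-p)
p = 0.2000, 1-p = 0.8000
= -0.2000 * log2(0.2000) - 0.8000 * log2(0.8000)
= -(-0.4644) - (-0.2575)
= 0.7219

0.7219


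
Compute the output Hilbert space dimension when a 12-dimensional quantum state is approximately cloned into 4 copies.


Output space = H^(tensor 4) where dim(H) = 12
dim = 12^4
= 144 (after 2 factors)
= 1728 (after 3 factors)
= 20736 (after 4 factors)
= 20736

20736


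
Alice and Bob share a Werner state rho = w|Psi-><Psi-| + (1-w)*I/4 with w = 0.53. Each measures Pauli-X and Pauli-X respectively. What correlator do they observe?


|Psi-> = (|01> - |10>)/sqrt(2)
For the pure Bell state, <X_A X_B> = -1 (Bell-state Pauli correlator).
The maximally-mixed part I/4 has tr(I/4 * P tensor P) = 0 for any traceless Pauli P.
So <X_A X_B>_rho = w * (-1) + (1 - w) * 0
= 0.53 * (-1)
= -0.5300

-0.5300


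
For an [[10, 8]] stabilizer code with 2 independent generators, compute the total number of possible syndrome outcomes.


Each stabilizer generator gives a binary (+1 or -1) measurement outcome.
With 2 independent generators:
Total syndromes = 2^2
= 4

4


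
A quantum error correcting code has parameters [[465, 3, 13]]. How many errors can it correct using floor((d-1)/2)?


Code parameters: [[465, 3, 13]], distance d = 13.
Number of correctable errors = floor((d-1)/2)
= floor((13 - 1)/2)
= floor(12/2)
= 6

6


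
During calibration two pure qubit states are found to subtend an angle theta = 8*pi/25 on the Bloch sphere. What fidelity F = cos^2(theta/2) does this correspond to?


For states separated by angle theta on Bloch sphere:
F = cos^2(theta/2)
theta = 8*pi/25 = 1.0053
theta/2 = 0.5027
cos(theta/2) = 0.8763
F = 0.7679

0.7679


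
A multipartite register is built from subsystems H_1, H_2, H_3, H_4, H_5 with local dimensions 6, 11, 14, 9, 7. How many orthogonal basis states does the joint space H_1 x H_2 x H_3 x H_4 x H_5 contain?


dim(H_1 x H_2 x H_3 x H_4 x H_5) = 6 * 11 * 14 * 9 * 7
= 66 * 14 * 9 * 7
= 924 * 9 * 7
= 8316 * 7
= 58212

58212


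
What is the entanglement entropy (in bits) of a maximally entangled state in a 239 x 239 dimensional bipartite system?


For a maximally entangled state in d x d:
S = log2(d) = log2(239)
= 7.9009

7.9009


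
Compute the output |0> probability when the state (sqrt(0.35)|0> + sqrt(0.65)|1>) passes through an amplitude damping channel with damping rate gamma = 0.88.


For amplitude damping with parameter gamma on state sqrt(a)|0> + sqrt(b)|1>:
alpha^2 = 0.35, beta^2 = 0.65
P(|0>) = alpha^2 + gamma * beta^2
= 0.35 + 0.88 * 0.65
= 0.35 + 0.5720
= 0.9220

0.9220


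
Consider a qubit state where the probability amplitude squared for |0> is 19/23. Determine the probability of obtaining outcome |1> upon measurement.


|alpha|^2 = 19/23 = 0.8261
|beta|^2 = 1 - 19/23 = 4/23 = 0.1739
P(|1>) = |beta|^2 = 0.1739

0.1739


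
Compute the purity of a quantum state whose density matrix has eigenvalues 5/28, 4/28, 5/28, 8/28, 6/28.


tr(rho^2) = sum of eigenvalues squared
= (5/28)^2 + (4/28)^2 + (5/28)^2 + (8/28)^2 + (6/28)^2
= (25 + 16 + 25 + 64 + 36) / 784
= 166/784
= 0.2117

0.2117


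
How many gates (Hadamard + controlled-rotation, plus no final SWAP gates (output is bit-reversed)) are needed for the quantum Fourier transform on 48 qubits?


Hadamard gates: 48
Controlled rotations: n*(n-1)/2 = 48*47/2 = 1128
SWAP gates: 0 (omitted)
Total = 48 + 1128
= 1176

1176


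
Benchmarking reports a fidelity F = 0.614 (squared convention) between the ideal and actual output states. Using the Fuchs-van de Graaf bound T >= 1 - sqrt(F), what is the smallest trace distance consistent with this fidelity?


Fuchs-van de Graaf (squared-fidelity convention): 1 - sqrt(F) <= T <= sqrt(1 - F).
Lower bound: T >= 1 - sqrt(F)
sqrt(F) = sqrt(0.614) = 0.7836
T >= 1 - 0.7836
T >= 0.2164

0.2164


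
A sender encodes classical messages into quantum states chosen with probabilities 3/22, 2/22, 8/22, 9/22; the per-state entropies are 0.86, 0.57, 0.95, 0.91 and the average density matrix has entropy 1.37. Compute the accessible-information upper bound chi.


chi = S(rho) - sum_i p_i * S(rho_i)
Weighted entropy = 3/22 * 0.86 + 2/22 * 0.57 + 8/22 * 0.95 + 9/22 * 0.91
= 0.8868
chi = 1.37 - 0.8868
= 0.4832

0.4832


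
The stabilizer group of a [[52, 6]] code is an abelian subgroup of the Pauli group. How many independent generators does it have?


For an [[n,k]] stabilizer code:
Number of stabilizer generators = n - k
= 52 - 6
= 46

46


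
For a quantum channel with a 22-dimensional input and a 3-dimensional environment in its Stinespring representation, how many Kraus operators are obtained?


Tracing out the environment in an orthonormal basis {|i>_E} gives Kraus operators K_i = <i|_E U |0>_E.
Number of Kraus operators = dim(H_env) = d_env
= 3

3


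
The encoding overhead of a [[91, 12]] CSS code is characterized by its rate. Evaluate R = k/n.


Code rate R = k/n
= 12/91
= 0.1319

0.1319


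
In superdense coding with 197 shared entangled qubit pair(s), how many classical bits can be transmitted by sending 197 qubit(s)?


Superdense coding allows 2 classical bits per shared entangled pair.
197 pair(s) -> 2 * 197 = 394 classical bits

394


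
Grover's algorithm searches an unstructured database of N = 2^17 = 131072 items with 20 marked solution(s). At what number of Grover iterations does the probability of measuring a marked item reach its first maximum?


After j Grover iterations the success probability is P(j) = sin^2((2j+1)*theta), where sin(theta) = sqrt(k/N).
N = 2^17 = 131072, k = 20
sin(theta) = sqrt(k/N) = 0.01235264711
theta = arcsin(sqrt(k/N)) = 0.01235296128 rad
P(j) reaches its first maximum when (2j+1)*theta is as close as possible to pi/2, i.e. j = round(pi/(4*theta) - 1/2).
pi/(4*theta) - 1/2 = 63.0797
(For comparison, the common estimate pi/4 * sqrt(N/k) = 63.5814; the exact maximiser is used here.)
Optimal iterations = 63

63


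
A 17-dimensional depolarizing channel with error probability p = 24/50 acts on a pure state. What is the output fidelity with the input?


F = (1-p) + p/d
= (1 - 0.4800) + 0.4800/17
= 0.5200 + 0.0282
= 0.5482

0.5482


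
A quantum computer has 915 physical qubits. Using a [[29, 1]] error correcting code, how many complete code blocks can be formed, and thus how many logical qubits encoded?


Each code block uses 29 physical qubits for 1 logical qubit(s).
Number of complete blocks = floor(915 / 29) = 31
Logical qubits = 31 * 1
= 31

31


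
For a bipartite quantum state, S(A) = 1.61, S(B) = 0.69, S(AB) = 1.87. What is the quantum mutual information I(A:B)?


I(A:B) = S(A) + S(B) - S(AB)
= 1.61 + 0.69 - 1.87
= 0.4300

0.4300


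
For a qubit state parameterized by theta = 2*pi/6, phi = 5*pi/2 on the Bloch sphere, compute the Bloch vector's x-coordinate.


theta = 1.0472, phi = 7.8540
r_x = sin(theta)*cos(phi) = 0.8660 * 0.0000
r_x = 0.0000

0.0000


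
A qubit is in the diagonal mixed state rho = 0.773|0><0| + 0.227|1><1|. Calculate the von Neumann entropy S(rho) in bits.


S = -p*log2(p) - (1-p)*log2(1-p)
p = 0.7730, 1-p = 0.2270
= -0.7730 * log2(0.7730) - 0.2270 * log2(0.2270)
= -(-0.2871) - (-0.4856)
= 0.7727

0.7727


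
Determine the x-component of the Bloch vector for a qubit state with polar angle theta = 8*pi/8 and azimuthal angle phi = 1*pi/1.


theta = 3.1416, phi = 3.1416
r_x = sin(theta)*cos(phi) = 0.0000 * -1.0000
r_x = 0.0000

0.0000


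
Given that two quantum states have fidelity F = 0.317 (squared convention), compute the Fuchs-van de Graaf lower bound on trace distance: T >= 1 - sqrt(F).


Fuchs-van de Graaf (squared-fidelity convention): 1 - sqrt(F) <= T <= sqrt(1 - F).
Lower bound: T >= 1 - sqrt(F)
sqrt(F) = sqrt(0.317) = 0.5630
T >= 1 - 0.5630
T >= 0.4370

0.4370


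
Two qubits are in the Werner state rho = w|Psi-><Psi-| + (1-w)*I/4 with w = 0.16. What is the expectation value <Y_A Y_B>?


|Psi-> = (|01> - |10>)/sqrt(2)
For the pure Bell state, <Y_A Y_B> = -1 (Bell-state Pauli correlator).
The maximally-mixed part I/4 has tr(I/4 * P tensor P) = 0 for any traceless Pauli P.
So <Y_A Y_B>_rho = w * (-1) + (1 - w) * 0
= 0.16 * (-1)
= -0.1600

-0.1600


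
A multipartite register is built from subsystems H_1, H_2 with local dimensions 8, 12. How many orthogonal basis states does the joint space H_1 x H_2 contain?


dim(H_1 x H_2) = 8 * 12
= 96

96


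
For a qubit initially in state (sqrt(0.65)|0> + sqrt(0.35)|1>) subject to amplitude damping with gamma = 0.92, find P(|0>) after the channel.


For amplitude damping with parameter gamma on state sqrt(a)|0> + sqrt(b)|1>:
alpha^2 = 0.65, beta^2 = 0.35
P(|0>) = alpha^2 + gamma * beta^2
= 0.65 + 0.92 * 0.35
= 0.65 + 0.3220
= 0.9720

0.9720


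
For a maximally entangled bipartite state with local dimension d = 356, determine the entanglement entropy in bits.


For a maximally entangled state in d x d:
S = log2(d) = log2(356)
= 8.4757

8.4757


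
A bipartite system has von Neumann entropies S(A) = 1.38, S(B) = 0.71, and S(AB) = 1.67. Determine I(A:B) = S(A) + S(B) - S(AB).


I(A:B) = S(A) + S(B) - S(AB)
= 1.38 + 0.71 - 1.67
= 0.4200

0.4200


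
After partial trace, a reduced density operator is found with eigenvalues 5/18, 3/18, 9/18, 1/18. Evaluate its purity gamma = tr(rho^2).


tr(rho^2) = sum of eigenvalues squared
= (5/18)^2 + (3/18)^2 + (9/18)^2 + (1/18)^2
= (25 + 9 + 81 + 1) / 324
= 116/324
= 0.3580

0.3580


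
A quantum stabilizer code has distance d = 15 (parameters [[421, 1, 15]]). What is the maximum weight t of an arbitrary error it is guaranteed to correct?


Code parameters: [[421, 1, 15]], distance d = 15.
Number of correctable errors = floor((d-1)/2)
= floor((15 - 1)/2)
= floor(14/2)
= 7

7


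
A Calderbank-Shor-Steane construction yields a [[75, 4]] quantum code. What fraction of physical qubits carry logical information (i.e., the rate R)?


Code rate R = k/n
= 4/75
= 0.0533

0.0533


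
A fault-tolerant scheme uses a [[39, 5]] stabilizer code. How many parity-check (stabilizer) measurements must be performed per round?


For an [[n,k]] stabilizer code:
Number of stabilizer generators = n - k
= 39 - 5
= 34

34


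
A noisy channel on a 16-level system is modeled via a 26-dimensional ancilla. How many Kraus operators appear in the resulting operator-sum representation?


Tracing out the environment in an orthonormal basis {|i>_E} gives Kraus operators K_i = <i|_E U |0>_E.
Number of Kraus operators = dim(H_env) = d_env
= 26

26


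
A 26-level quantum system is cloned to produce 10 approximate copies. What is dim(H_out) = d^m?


Output space = H^(tensor 10) where dim(H) = 26
dim = 26^10
= 676 (after 2 factors)
= 17576 (after 3 factors)
= 456976 (after 4 factors)
= 11881376 (after 5 factors)
= 308915776 (after 6 factors)
= 8031810176 (after 7 factors)
= 208827064576 (after 8 factors)
= 5429503678976 (after 9 factors)
= 141167095653376 (after 10 factors)
= 141167095653376

141167095653376


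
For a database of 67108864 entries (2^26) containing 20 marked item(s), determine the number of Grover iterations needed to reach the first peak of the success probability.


After j Grover iterations the success probability is P(j) = sin^2((2j+1)*theta), where sin(theta) = sqrt(k/N).
N = 2^26 = 67108864, k = 20
sin(theta) = sqrt(k/N) = 0.0005459150336
theta = arcsin(sqrt(k/N)) = 0.0005459150607 rad
P(j) reaches its first maximum when (2j+1)*theta is as close as possible to pi/2, i.e. j = round(pi/(4*theta) - 1/2).
pi/(4*theta) - 1/2 = 1438.1820
(For comparison, the common estimate pi/4 * sqrt(N/k) = 1438.6821; the exact maximiser is used here.)
Optimal iterations = 1438

1438


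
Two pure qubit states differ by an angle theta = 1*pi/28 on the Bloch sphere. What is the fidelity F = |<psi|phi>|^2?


For states separated by angle theta on Bloch sphere:
F = cos^2(theta/2)
theta = 1*pi/28 = 0.1122
theta/2 = 0.0561
cos(theta/2) = 0.9984
F = 0.9969

0.9969


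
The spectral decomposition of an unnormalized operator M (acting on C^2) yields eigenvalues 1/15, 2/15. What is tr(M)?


tr(M) = sum of eigenvalues
= 1/15 + 2/15
= 3/15
= 0.2000

0.2000


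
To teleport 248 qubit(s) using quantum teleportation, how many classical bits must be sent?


Quantum teleportation requires 2 classical bits per qubit teleported.
248 qubit(s) -> 2 * 248 = 496 classical bits

496


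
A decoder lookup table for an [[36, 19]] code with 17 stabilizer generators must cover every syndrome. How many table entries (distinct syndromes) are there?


Each stabilizer generator gives a binary (+1 or -1) measurement outcome.
With 17 independent generators:
Total syndromes = 2^17
= 131072

131072


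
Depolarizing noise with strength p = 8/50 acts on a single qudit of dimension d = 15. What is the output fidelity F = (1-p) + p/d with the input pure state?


F = (1-p) + p/d
= (1 - 0.1600) + 0.1600/15
= 0.8400 + 0.0107
= 0.8507

0.8507


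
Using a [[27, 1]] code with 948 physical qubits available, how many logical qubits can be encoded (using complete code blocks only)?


Each code block uses 27 physical qubits for 1 logical qubit(s).
Number of complete blocks = floor(948 / 27) = 35
Logical qubits = 35 * 1
= 35

35


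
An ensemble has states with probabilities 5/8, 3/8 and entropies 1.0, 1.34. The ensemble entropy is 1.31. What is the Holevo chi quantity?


chi = S(rho) - sum_i p_i * S(rho_i)
Weighted entropy = 5/8 * 1.0 + 3/8 * 1.34
= 1.1275
chi = 1.31 - 1.1275
= 0.1825

0.1825


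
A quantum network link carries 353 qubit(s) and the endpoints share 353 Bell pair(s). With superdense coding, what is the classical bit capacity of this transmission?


Superdense coding allows 2 classical bits per shared entangled pair.
353 pair(s) -> 2 * 353 = 706 classical bits

706


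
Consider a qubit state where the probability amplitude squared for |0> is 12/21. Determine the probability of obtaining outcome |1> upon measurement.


|alpha|^2 = 12/21 = 0.5714
|beta|^2 = 1 - 12/21 = 9/21 = 0.4286
P(|1>) = |beta|^2 = 0.4286

0.4286


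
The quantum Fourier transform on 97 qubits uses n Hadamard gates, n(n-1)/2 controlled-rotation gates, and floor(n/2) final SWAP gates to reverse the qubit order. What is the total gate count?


Hadamard gates: 97
Controlled rotations: n*(n-1)/2 = 97*96/2 = 4656
SWAP gates: floor(n/2) = floor(97/2) = 48
Total = 97 + 4656 + 48
= 4801

4801


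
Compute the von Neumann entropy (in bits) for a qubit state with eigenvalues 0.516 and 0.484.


S = -p*log2(p) - (1-p)*log2(1-p)
p = 0.5160, 1-p = 0.4840
= -0.5160 * log2(0.5160) - 0.4840 * log2(0.4840)
= -(-0.4926) - (-0.5067)
= 0.9993

0.9993


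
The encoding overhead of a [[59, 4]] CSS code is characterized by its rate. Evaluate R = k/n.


Code rate R = k/n
= 4/59
= 0.0678

0.0678


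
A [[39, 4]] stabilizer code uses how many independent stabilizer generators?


For an [[n,k]] stabilizer code:
Number of stabilizer generators = n - k
= 39 - 4
= 35

35


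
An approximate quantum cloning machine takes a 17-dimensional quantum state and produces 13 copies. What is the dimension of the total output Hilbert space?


Output space = H^(tensor 13) where dim(H) = 17
dim = 17^13
= 289 (after 2 factors)
= 4913 (after 3 factors)
= 83521 (after 4 factors)
= 1419857 (after 5 factors)
= 24137569 (after 6 factors)
= 410338673 (after 7 factors)
= 6975757441 (after 8 factors)
= 118587876497 (after 9 factors)
= 2015993900449 (after 10 factors)
= 34271896307633 (after 11 factors)
= 582622237229761 (after 12 factors)
= 9904578032905937 (after 13 factors)
= 9904578032905937

9904578032905937


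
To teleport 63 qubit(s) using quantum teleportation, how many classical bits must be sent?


Quantum teleportation requires 2 classical bits per qubit teleported.
63 qubit(s) -> 2 * 63 = 126 classical bits

126


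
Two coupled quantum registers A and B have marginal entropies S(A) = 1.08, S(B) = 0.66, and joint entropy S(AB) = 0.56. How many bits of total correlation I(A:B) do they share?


I(A:B) = S(A) + S(B) - S(AB)
= 1.08 + 0.66 - 0.56
= 1.1800

1.1800


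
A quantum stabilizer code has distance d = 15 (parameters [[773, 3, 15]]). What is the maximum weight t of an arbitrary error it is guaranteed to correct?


Code parameters: [[773, 3, 15]], distance d = 15.
Number of correctable errors = floor((d-1)/2)
= floor((15 - 1)/2)
= floor(14/2)
= 7

7


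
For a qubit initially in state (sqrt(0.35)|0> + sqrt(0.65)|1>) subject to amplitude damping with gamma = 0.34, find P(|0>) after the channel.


For amplitude damping with parameter gamma on state sqrt(a)|0> + sqrt(b)|1>:
alpha^2 = 0.35, beta^2 = 0.65
P(|0>) = alpha^2 + gamma * beta^2
= 0.35 + 0.34 * 0.65
= 0.35 + 0.2210
= 0.5710

0.5710


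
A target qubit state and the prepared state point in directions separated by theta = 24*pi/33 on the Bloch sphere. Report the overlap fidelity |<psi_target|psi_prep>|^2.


For states separated by angle theta on Bloch sphere:
F = cos^2(theta/2)
theta = 24*pi/33 = 2.2848
theta/2 = 1.1424
cos(theta/2) = 0.4154
F = 0.1726

0.1726


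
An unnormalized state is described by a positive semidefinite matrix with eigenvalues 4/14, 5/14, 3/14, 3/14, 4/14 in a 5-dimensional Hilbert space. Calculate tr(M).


tr(M) = sum of eigenvalues
= 4/14 + 5/14 + 3/14 + 3/14 + 4/14
= 19/14
= 1.3571

1.3571


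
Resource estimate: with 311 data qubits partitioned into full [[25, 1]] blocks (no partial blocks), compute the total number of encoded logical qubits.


Each code block uses 25 physical qubits for 1 logical qubit(s).
Number of complete blocks = floor(311 / 25) = 12
Logical qubits = 12 * 1
= 12

12


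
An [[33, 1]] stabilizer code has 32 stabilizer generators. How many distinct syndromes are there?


Each stabilizer generator gives a binary (+1 or -1) measurement outcome.
With 32 independent generators:
Total syndromes = 2^32
= 4294967296

4294967296


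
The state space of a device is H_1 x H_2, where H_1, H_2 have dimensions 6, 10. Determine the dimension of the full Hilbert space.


dim(H_1 x H_2) = 6 * 10
= 60

60


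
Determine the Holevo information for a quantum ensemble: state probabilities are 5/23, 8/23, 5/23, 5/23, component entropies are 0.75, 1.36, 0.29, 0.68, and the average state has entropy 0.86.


chi = S(rho) - sum_i p_i * S(rho_i)
Weighted entropy = 5/23 * 0.75 + 8/23 * 1.36 + 5/23 * 0.29 + 5/23 * 0.68
= 0.8470
chi = 0.86 - 0.8470
= 0.0130

0.0130


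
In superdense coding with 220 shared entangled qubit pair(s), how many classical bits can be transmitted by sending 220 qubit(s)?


Superdense coding allows 2 classical bits per shared entangled pair.
220 pair(s) -> 2 * 220 = 440 classical bits

440


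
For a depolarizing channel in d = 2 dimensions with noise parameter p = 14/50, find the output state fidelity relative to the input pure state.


F = (1-p) + p/d
= (1 - 0.2800) + 0.2800/2
= 0.7200 + 0.1400
= 0.8600

0.8600


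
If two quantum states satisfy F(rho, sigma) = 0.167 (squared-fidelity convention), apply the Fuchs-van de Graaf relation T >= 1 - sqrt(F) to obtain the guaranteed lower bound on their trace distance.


Fuchs-van de Graaf (squared-fidelity convention): 1 - sqrt(F) <= T <= sqrt(1 - F).
Lower bound: T >= 1 - sqrt(F)
sqrt(F) = sqrt(0.167) = 0.4087
T >= 1 - 0.4087
T >= 0.5913

0.5913


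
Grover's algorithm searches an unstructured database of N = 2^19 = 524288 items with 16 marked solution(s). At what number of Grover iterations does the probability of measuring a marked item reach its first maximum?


After j Grover iterations the success probability is P(j) = sin^2((2j+1)*theta), where sin(theta) = sqrt(k/N).
N = 2^19 = 524288, k = 16
sin(theta) = sqrt(k/N) = 0.005524271728
theta = arcsin(sqrt(k/N)) = 0.005524299826 rad
P(j) reaches its first maximum when (2j+1)*theta is as close as possible to pi/2, i.e. j = round(pi/(4*theta) - 1/2).
pi/(4*theta) - 1/2 = 141.6715
(For comparison, the common estimate pi/4 * sqrt(N/k) = 142.1723; the exact maximiser is used here.)
Optimal iterations = 142

142


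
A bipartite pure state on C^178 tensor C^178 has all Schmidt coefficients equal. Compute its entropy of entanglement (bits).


For a maximally entangled state in d x d:
S = log2(d) = log2(178)
= 7.4757

7.4757


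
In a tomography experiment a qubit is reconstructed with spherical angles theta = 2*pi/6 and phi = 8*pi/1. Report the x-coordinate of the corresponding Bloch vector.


theta = 1.0472, phi = 25.1327
r_x = sin(theta)*cos(phi) = 0.8660 * 1.0000
r_x = 0.8660

0.8660


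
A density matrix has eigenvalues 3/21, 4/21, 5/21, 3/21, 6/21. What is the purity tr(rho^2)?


tr(rho^2) = sum of eigenvalues squared
= (3/21)^2 + (4/21)^2 + (5/21)^2 + (3/21)^2 + (6/21)^2
= (9 + 16 + 25 + 9 + 36) / 441
= 95/441
= 0.2154

0.2154


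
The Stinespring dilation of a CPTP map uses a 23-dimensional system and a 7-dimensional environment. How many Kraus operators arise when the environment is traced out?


Tracing out the environment in an orthonormal basis {|i>_E} gives Kraus operators K_i = <i|_E U |0>_E.
Number of Kraus operators = dim(H_env) = d_env
= 7

7


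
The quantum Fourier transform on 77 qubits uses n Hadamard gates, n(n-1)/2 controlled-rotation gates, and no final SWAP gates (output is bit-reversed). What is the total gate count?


Hadamard gates: 77
Controlled rotations: n*(n-1)/2 = 77*76/2 = 2926
SWAP gates: 0 (omitted)
Total = 77 + 2926
= 3003

3003


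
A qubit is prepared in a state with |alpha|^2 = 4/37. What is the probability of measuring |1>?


|alpha|^2 = 4/37 = 0.1081
|beta|^2 = 1 - 4/37 = 33/37 = 0.8919
P(|1>) = |beta|^2 = 0.8919

0.8919


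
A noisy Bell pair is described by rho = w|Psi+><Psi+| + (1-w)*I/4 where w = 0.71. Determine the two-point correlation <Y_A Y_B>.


|Psi+> = (|01> + |10>)/sqrt(2)
For the pure Bell state, <Y_A Y_B> = +1 (Bell-state Pauli correlator).
The maximally-mixed part I/4 has tr(I/4 * P tensor P) = 0 for any traceless Pauli P.
So <Y_A Y_B>_rho = w * (+1) + (1 - w) * 0
= 0.71 * (+1)
= 0.7100

0.7100


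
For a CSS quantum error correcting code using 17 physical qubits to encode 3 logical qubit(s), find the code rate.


Code rate R = k/n
= 3/17
= 0.1765

0.1765


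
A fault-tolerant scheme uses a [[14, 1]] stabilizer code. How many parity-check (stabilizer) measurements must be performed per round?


For an [[n,k]] stabilizer code:
Number of stabilizer generators = n - k
= 14 - 1
= 13

13
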